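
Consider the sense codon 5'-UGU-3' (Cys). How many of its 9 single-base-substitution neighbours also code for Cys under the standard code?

Position 1: none → 0 synonymous.
Position 2: none → 0 synonymous.
Position 3: UGC → 1 synonymous.
Total: 0 + 0 + 1 = 1.

1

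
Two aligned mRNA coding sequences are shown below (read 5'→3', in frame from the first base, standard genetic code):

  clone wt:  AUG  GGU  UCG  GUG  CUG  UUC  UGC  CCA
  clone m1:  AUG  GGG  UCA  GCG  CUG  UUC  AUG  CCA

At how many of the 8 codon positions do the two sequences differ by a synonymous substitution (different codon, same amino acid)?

2

Codon 1: AUG Met / AUG Met — identical.
Codon 2: GGU Gly / GGG Gly — synonymous.
Codon 3: UCG Ser / UCA Ser — synonymous.
Codon 4: GUG Val / GCG Ala — nonsynonymous.
Codon 5: CUG Leu / CUG Leu — identical.
Codon 6: UUC Phe / UUC Phe — identical.
Codon 7: UGC Cys / AUG Met — nonsynonymous.
Codon 8: CCA Pro / CCA Pro — identical.
Synonymous differences: 2.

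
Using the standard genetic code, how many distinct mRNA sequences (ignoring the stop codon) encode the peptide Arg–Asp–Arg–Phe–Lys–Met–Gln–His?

1152

Arg: 6 codons.
Asp: 2 codons.
Arg: 6 codons.
Phe: 2 codons.
Lys: 2 codons.
Met: 1 codon.
Gln: 2 codons.
His: 2 codons.
6 × 2 × 6 × 2 × 2 × 1 × 2 × 2 = 1152.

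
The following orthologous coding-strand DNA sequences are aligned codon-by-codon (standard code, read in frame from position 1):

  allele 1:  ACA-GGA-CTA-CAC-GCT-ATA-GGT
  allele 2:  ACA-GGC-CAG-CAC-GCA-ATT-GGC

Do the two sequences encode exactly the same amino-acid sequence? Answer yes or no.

no

Codon 1: ACA Thr / ACA Thr — identical.
Codon 2: GGA Gly / GGC Gly — synonymous.
Codon 3: CTA Leu / CAG Gln — nonsynonymous.
Codon 4: CAC His / CAC His — identical.
Codon 5: GCT Ala / GCA Ala — synonymous.
Codon 6: ATA Ile / ATT Ile — synonymous.
Codon 7: GGT Gly / GGC Gly — synonymous.
Nonsynonymous differences: 1 → different protein.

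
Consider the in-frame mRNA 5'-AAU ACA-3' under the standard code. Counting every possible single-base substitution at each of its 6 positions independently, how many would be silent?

4

Codon 1 (AAU, Asn): 1 synonymous substitution.
Codon 2 (ACA, Thr): 3 synonymous substitutions.
Total: 1 + 3 = 4.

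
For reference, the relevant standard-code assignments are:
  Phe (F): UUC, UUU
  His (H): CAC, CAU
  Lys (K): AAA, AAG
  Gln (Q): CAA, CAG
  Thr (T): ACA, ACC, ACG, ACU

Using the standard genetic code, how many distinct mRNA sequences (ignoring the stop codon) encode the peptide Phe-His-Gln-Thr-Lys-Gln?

Phe: 2 codons.
His: 2 codons.
Gln: 2 codons.
Thr: 4 codons.
Lys: 2 codons.
Gln: 2 codons.
2 × 2 × 2 × 4 × 2 × 2 = 128.

128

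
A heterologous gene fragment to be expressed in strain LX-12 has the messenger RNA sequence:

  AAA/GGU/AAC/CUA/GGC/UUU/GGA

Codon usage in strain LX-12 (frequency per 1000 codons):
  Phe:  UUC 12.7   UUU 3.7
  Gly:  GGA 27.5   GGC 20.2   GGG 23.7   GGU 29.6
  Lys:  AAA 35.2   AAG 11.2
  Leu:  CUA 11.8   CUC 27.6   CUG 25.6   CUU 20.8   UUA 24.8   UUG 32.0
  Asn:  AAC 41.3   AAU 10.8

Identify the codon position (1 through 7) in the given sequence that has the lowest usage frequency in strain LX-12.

6

Codon 1 AAA (Lys): 35.2 per 1000.
Codon 2 GGU (Gly): 29.6 per 1000.
Codon 3 AAC (Asn): 41.3 per 1000.
Codon 4 CUA (Leu): 11.8 per 1000.
Codon 5 GGC (Gly): 20.2 per 1000.
Codon 6 UUU (Phe): 3.7 per 1000.
Codon 7 GGA (Gly): 27.5 per 1000.
Lowest frequency is 3.7 at codon 6.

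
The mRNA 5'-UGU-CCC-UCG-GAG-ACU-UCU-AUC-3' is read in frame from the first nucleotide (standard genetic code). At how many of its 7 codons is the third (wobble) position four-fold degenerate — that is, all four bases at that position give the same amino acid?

4

Codon 1 UGU (Cys): third position 2-fold.
Codon 2 CCC (Pro): third position 4-fold.
Codon 3 UCG (Ser): third position 4-fold.
Codon 4 GAG (Glu): third position 2-fold.
Codon 5 ACU (Thr): third position 4-fold.
Codon 6 UCU (Ser): third position 4-fold.
Codon 7 AUC (Ile): third position 3-fold.
Four-fold degenerate third positions: 4.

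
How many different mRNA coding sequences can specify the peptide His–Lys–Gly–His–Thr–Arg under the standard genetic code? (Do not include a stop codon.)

768

His: 2 codons.
Lys: 2 codons.
Gly: 4 codons.
His: 2 codons.
Thr: 4 codons.
Arg: 6 codons.
2 × 2 × 4 × 2 × 4 × 6 = 768.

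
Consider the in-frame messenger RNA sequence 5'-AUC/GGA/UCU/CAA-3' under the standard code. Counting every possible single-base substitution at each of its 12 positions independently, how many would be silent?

9

Codon 1 (AUC, Ile): 2 synonymous substitutions.
Codon 2 (GGA, Gly): 3 synonymous substitutions.
Codon 3 (UCU, Ser): 3 synonymous substitutions.
Codon 4 (CAA, Gln): 1 synonymous substitution.
Total: 2 + 3 + 3 + 1 = 9.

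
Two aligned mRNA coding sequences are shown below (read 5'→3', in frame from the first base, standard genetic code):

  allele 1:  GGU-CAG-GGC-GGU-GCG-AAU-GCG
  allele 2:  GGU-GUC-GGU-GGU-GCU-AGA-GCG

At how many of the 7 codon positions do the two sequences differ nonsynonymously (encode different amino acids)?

Codon 1: GGU Gly / GGU Gly — identical.
Codon 2: CAG Gln / GUC Val — nonsynonymous.
Codon 3: GGC Gly / GGU Gly — synonymous.
Codon 4: GGU Gly / GGU Gly — identical.
Codon 5: GCG Ala / GCU Ala — synonymous.
Codon 6: AAU Asn / AGA Arg — nonsynonymous.
Codon 7: GCG Ala / GCG Ala — identical.
Nonsynonymous differences: 2.

2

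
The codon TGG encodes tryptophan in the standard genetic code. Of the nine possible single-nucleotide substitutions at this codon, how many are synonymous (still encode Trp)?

Position 1: none → 0 synonymous.
Position 2: none → 0 synonymous.
Position 3: none → 0 synonymous.
Total: 0 + 0 + 0 = 0.

0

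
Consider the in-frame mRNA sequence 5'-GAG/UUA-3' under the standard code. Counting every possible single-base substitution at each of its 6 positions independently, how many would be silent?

3

Codon 1 (GAG, Glu): 1 synonymous substitution.
Codon 2 (UUA, Leu): 2 synonymous substitutions.
Total: 1 + 2 = 3.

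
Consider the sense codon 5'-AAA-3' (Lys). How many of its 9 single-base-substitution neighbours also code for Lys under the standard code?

1

Position 1: none → 0 synonymous.
Position 2: none → 0 synonymous.
Position 3: AAG → 1 synonymous.
Total: 0 + 0 + 1 = 1.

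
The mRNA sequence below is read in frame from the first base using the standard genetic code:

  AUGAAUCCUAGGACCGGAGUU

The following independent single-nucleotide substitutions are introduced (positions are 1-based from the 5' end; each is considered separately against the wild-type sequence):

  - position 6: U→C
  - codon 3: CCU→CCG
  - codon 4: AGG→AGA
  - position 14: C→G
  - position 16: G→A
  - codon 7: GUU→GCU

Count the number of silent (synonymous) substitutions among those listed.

3

Codon 2: AAU (Asn) → AAC (Asn) — synonymous.
Codon 3: CCU (Pro) → CCG (Pro) — synonymous.
Codon 4: AGG (Arg) → AGA (Arg) — synonymous.
Codon 5: ACC (Thr) → AGC (Ser) — missense.
Codon 6: GGA (Gly) → AGA (Arg) — missense.
Codon 7: GUU (Val) → GCU (Ala) — missense.
Synonymous: 3 of 6.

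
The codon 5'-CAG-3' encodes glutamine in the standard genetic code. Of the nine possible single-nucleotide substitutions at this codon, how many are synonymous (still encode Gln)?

1

Position 1: none → 0 synonymous.
Position 2: none → 0 synonymous.
Position 3: CAA → 1 synonymous.
Total: 0 + 0 + 1 = 1.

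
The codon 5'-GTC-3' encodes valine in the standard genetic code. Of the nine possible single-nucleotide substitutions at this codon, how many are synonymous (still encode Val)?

3

Position 1: none → 0 synonymous.
Position 2: none → 0 synonymous.
Position 3: GTT, GTA, GTG → 3 synonymous.
Total: 0 + 0 + 3 = 3.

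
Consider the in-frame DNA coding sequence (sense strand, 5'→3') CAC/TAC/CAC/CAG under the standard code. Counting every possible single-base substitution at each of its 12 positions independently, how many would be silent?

Codon 1 (CAC, His): 1 synonymous substitution.
Codon 2 (TAC, Tyr): 1 synonymous substitution.
Codon 3 (CAC, His): 1 synonymous substitution.
Codon 4 (CAG, Gln): 1 synonymous substitution.
Total: 1 + 1 + 1 + 1 = 4.

4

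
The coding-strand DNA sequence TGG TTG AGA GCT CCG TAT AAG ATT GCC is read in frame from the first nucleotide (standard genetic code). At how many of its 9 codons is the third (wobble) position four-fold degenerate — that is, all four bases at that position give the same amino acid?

Codon 1 TGG (Trp): third position 1-fold.
Codon 2 TTG (Leu): third position 2-fold.
Codon 3 AGA (Arg): third position 2-fold.
Codon 4 GCT (Ala): third position 4-fold.
Codon 5 CCG (Pro): third position 4-fold.
Codon 6 TAT (Tyr): third position 2-fold.
Codon 7 AAG (Lys): third position 2-fold.
Codon 8 ATT (Ile): third position 3-fold.
Codon 9 GCC (Ala): third position 4-fold.
Four-fold degenerate third positions: 3.

3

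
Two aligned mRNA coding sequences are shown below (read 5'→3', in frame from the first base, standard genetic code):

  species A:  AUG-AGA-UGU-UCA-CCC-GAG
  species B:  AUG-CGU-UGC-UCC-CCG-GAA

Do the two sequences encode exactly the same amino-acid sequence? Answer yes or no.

yes

Codon 1: AUG Met / AUG Met — identical.
Codon 2: AGA Arg / CGU Arg — synonymous.
Codon 3: UGU Cys / UGC Cys — synonymous.
Codon 4: UCA Ser / UCC Ser — synonymous.
Codon 5: CCC Pro / CCG Pro — synonymous.
Codon 6: GAG Glu / GAA Glu — synonymous.
Nonsynonymous differences: 0 → same protein.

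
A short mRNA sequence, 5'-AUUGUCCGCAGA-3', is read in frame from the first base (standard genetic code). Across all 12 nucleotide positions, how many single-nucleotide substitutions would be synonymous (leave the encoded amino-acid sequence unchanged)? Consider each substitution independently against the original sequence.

Codon 1 (AUU, Ile): 2 synonymous substitutions.
Codon 2 (GUC, Val): 3 synonymous substitutions.
Codon 3 (CGC, Arg): 3 synonymous substitutions.
Codon 4 (AGA, Arg): 2 synonymous substitutions.
Total: 2 + 3 + 3 + 2 = 10.

10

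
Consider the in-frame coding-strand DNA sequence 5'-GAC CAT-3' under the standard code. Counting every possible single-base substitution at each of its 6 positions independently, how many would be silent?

Codon 1 (GAC, Asp): 1 synonymous substitution.
Codon 2 (CAT, His): 1 synonymous substitution.
Total: 1 + 1 = 2.

2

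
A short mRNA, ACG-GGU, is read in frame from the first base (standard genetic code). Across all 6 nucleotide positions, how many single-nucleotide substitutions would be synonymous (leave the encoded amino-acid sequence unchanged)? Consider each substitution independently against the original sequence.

6

Codon 1 (ACG, Thr): 3 synonymous substitutions.
Codon 2 (GGU, Gly): 3 synonymous substitutions.
Total: 3 + 3 = 6.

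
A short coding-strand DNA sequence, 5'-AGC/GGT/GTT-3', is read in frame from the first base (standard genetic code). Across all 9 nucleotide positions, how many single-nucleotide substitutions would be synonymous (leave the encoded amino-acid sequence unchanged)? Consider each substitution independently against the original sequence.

Codon 1 (AGC, Ser): 1 synonymous substitution.
Codon 2 (GGT, Gly): 3 synonymous substitutions.
Codon 3 (GTT, Val): 3 synonymous substitutions.
Total: 1 + 3 + 3 = 7.

7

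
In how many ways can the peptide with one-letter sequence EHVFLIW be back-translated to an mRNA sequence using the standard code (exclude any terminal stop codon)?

576

Glu: 2 codons.
His: 2 codons.
Val: 4 codons.
Phe: 2 codons.
Leu: 6 codons.
Ile: 3 codons.
Trp: 1 codon.
2 × 2 × 4 × 2 × 6 × 3 × 1 = 576.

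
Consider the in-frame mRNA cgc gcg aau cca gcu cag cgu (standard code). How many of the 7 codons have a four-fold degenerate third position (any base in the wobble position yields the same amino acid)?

Codon 1 CGC (Arg): third position 4-fold.
Codon 2 GCG (Ala): third position 4-fold.
Codon 3 AAU (Asn): third position 2-fold.
Codon 4 CCA (Pro): third position 4-fold.
Codon 5 GCU (Ala): third position 4-fold.
Codon 6 CAG (Gln): third position 2-fold.
Codon 7 CGU (Arg): third position 4-fold.
Four-fold degenerate third positions: 5.

5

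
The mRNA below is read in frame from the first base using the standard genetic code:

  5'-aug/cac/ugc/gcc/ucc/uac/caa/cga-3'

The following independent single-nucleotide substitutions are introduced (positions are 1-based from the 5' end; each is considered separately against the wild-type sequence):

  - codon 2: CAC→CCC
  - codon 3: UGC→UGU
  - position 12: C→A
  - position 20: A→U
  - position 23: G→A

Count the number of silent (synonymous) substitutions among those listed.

2

Codon 2: CAC (His) → CCC (Pro) — missense.
Codon 3: UGC (Cys) → UGU (Cys) — synonymous.
Codon 4: GCC (Ala) → GCA (Ala) — synonymous.
Codon 7: CAA (Gln) → CUA (Leu) — missense.
Codon 8: CGA (Arg) → CAA (Gln) — missense.
Synonymous: 2 of 5.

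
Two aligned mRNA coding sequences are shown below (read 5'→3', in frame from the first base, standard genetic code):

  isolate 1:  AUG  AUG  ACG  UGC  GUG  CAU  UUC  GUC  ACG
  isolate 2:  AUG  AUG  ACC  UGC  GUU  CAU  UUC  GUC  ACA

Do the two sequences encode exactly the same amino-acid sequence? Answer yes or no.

yes

Codon 1: AUG Met / AUG Met — identical.
Codon 2: AUG Met / AUG Met — identical.
Codon 3: ACG Thr / ACC Thr — synonymous.
Codon 4: UGC Cys / UGC Cys — identical.
Codon 5: GUG Val / GUU Val — synonymous.
Codon 6: CAU His / CAU His — identical.
Codon 7: UUC Phe / UUC Phe — identical.
Codon 8: GUC Val / GUC Val — identical.
Codon 9: ACG Thr / ACA Thr — synonymous.
Nonsynonymous differences: 0 → same protein.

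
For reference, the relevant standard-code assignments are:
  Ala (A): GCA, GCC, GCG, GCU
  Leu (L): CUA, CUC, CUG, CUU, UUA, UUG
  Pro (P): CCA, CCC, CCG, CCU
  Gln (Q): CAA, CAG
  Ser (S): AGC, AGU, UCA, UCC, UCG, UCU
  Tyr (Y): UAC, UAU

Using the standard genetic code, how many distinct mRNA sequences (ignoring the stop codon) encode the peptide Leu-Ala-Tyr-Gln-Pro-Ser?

Leu: 6 codons.
Ala: 4 codons.
Tyr: 2 codons.
Gln: 2 codons.
Pro: 4 codons.
Ser: 6 codons.
6 × 4 × 2 × 2 × 4 × 6 = 2304.

2304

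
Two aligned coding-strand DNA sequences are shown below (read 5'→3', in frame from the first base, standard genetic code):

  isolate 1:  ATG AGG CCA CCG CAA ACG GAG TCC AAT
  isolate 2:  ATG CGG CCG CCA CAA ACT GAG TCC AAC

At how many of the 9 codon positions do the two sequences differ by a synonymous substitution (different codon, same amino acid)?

5

Codon 1: ATG Met / ATG Met — identical.
Codon 2: AGG Arg / CGG Arg — synonymous.
Codon 3: CCA Pro / CCG Pro — synonymous.
Codon 4: CCG Pro / CCA Pro — synonymous.
Codon 5: CAA Gln / CAA Gln — identical.
Codon 6: ACG Thr / ACT Thr — synonymous.
Codon 7: GAG Glu / GAG Glu — identical.
Codon 8: TCC Ser / TCC Ser — identical.
Codon 9: AAT Asn / AAC Asn — synonymous.
Synonymous differences: 5.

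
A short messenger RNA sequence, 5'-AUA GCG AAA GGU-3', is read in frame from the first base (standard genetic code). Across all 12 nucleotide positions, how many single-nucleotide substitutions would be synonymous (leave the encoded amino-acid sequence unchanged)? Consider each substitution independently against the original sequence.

9

Codon 1 (AUA, Ile): 2 synonymous substitutions.
Codon 2 (GCG, Ala): 3 synonymous substitutions.
Codon 3 (AAA, Lys): 1 synonymous substitution.
Codon 4 (GGU, Gly): 3 synonymous substitutions.
Total: 2 + 3 + 1 + 3 = 9.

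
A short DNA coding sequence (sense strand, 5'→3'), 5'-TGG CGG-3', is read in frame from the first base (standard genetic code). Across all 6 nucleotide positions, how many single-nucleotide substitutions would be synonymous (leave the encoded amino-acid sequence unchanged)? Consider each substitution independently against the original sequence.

4

Codon 1 (TGG, Trp): 0 synonymous substitutions.
Codon 2 (CGG, Arg): 4 synonymous substitutions.
Total: 0 + 4 = 4.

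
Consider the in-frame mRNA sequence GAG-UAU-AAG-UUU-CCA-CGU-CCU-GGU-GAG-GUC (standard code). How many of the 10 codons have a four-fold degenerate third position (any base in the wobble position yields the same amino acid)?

Codon 1 GAG (Glu): third position 2-fold.
Codon 2 UAU (Tyr): third position 2-fold.
Codon 3 AAG (Lys): third position 2-fold.
Codon 4 UUU (Phe): third position 2-fold.
Codon 5 CCA (Pro): third position 4-fold.
Codon 6 CGU (Arg): third position 4-fold.
Codon 7 CCU (Pro): third position 4-fold.
Codon 8 GGU (Gly): third position 4-fold.
Codon 9 GAG (Glu): third position 2-fold.
Codon 10 GUC (Val): third position 4-fold.
Four-fold degenerate third positions: 5.

5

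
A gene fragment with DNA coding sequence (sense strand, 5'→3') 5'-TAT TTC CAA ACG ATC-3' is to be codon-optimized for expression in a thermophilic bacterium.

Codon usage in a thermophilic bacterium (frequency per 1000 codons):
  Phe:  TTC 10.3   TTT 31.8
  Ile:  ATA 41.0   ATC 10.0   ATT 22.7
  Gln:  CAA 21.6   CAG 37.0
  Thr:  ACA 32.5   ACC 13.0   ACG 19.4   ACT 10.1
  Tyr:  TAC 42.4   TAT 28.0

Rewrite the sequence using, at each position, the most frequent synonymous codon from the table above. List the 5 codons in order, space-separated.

Codon 1 (Tyr): best is TAC at 42.4.
Codon 2 (Phe): best is TTT at 31.8.
Codon 3 (Gln): best is CAG at 37.0.
Codon 4 (Thr): best is ACA at 32.5.
Codon 5 (Ile): best is ATA at 41.0.

TAC TTT CAG ACA ATA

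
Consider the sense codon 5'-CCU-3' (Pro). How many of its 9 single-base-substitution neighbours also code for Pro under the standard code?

3

Position 1: none → 0 synonymous.
Position 2: none → 0 synonymous.
Position 3: CCC, CCA, CCG → 3 synonymous.
Total: 0 + 0 + 3 = 3.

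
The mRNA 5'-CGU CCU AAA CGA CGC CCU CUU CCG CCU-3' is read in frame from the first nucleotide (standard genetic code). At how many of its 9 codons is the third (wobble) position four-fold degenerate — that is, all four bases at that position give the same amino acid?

8

Codon 1 CGU (Arg): third position 4-fold.
Codon 2 CCU (Pro): third position 4-fold.
Codon 3 AAA (Lys): third position 2-fold.
Codon 4 CGA (Arg): third position 4-fold.
Codon 5 CGC (Arg): third position 4-fold.
Codon 6 CCU (Pro): third position 4-fold.
Codon 7 CUU (Leu): third position 4-fold.
Codon 8 CCG (Pro): third position 4-fold.
Codon 9 CCU (Pro): third position 4-fold.
Four-fold degenerate third positions: 8.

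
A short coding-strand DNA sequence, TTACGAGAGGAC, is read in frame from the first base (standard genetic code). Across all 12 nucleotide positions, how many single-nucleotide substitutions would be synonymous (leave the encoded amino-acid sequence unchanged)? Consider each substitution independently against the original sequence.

Codon 1 (TTA, Leu): 2 synonymous substitutions.
Codon 2 (CGA, Arg): 4 synonymous substitutions.
Codon 3 (GAG, Glu): 1 synonymous substitution.
Codon 4 (GAC, Asp): 1 synonymous substitution.
Total: 2 + 4 + 1 + 1 = 8.

8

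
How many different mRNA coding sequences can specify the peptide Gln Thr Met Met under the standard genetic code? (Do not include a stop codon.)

8

Gln: 2 codons.
Thr: 4 codons.
Met: 1 codon.
Met: 1 codon.
2 × 4 × 1 × 1 = 8.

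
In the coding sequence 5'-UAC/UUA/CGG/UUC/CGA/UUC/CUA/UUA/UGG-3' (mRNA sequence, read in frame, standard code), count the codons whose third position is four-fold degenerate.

3

Codon 1 UAC (Tyr): third position 2-fold.
Codon 2 UUA (Leu): third position 2-fold.
Codon 3 CGG (Arg): third position 4-fold.
Codon 4 UUC (Phe): third position 2-fold.
Codon 5 CGA (Arg): third position 4-fold.
Codon 6 UUC (Phe): third position 2-fold.
Codon 7 CUA (Leu): third position 4-fold.
Codon 8 UUA (Leu): third position 2-fold.
Codon 9 UGG (Trp): third position 1-fold.
Four-fold degenerate third positions: 3.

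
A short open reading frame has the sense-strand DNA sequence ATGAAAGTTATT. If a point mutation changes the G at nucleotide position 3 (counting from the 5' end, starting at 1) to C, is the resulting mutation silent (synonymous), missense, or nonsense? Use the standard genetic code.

missense

Position 3 falls in codon 1: ATG → Met.
After the substitution the codon is ATC → Ile.
Met ≠ Ile, so this is a missense mutation.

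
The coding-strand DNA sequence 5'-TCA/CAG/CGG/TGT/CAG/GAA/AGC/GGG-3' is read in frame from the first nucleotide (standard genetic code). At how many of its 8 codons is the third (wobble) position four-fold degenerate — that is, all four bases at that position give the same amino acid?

3

Codon 1 TCA (Ser): third position 4-fold.
Codon 2 CAG (Gln): third position 2-fold.
Codon 3 CGG (Arg): third position 4-fold.
Codon 4 TGT (Cys): third position 2-fold.
Codon 5 CAG (Gln): third position 2-fold.
Codon 6 GAA (Glu): third position 2-fold.
Codon 7 AGC (Ser): third position 2-fold.
Codon 8 GGG (Gly): third position 4-fold.
Four-fold degenerate third positions: 3.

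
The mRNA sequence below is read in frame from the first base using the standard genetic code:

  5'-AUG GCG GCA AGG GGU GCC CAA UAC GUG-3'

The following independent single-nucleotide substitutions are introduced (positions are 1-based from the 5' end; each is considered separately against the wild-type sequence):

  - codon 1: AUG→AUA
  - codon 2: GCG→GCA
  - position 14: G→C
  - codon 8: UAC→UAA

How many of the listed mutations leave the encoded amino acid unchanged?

1

Codon 1: AUG (Met) → AUA (Ile) — missense.
Codon 2: GCG (Ala) → GCA (Ala) — synonymous.
Codon 5: GGU (Gly) → GCU (Ala) — missense.
Codon 8: UAC (Tyr) → UAA (Stop) — nonsense.
Synonymous: 1 of 4.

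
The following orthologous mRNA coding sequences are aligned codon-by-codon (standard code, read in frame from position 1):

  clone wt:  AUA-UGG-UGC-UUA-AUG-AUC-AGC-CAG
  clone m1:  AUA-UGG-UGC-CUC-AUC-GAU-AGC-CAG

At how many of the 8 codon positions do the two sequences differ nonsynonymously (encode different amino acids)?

Codon 1: AUA Ile / AUA Ile — identical.
Codon 2: UGG Trp / UGG Trp — identical.
Codon 3: UGC Cys / UGC Cys — identical.
Codon 4: UUA Leu / CUC Leu — synonymous.
Codon 5: AUG Met / AUC Ile — nonsynonymous.
Codon 6: AUC Ile / GAU Asp — nonsynonymous.
Codon 7: AGC Ser / AGC Ser — identical.
Codon 8: CAG Gln / CAG Gln — identical.
Nonsynonymous differences: 2.

2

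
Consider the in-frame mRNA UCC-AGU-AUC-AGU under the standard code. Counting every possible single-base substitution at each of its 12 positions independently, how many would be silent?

7

Codon 1 (UCC, Ser): 3 synonymous substitutions.
Codon 2 (AGU, Ser): 1 synonymous substitution.
Codon 3 (AUC, Ile): 2 synonymous substitutions.
Codon 4 (AGU, Ser): 1 synonymous substitution.
Total: 3 + 1 + 2 + 1 = 7.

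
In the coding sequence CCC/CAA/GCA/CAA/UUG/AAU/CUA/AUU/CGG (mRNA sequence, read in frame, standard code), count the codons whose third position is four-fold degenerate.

4

Codon 1 CCC (Pro): third position 4-fold.
Codon 2 CAA (Gln): third position 2-fold.
Codon 3 GCA (Ala): third position 4-fold.
Codon 4 CAA (Gln): third position 2-fold.
Codon 5 UUG (Leu): third position 2-fold.
Codon 6 AAU (Asn): third position 2-fold.
Codon 7 CUA (Leu): third position 4-fold.
Codon 8 AUU (Ile): third position 3-fold.
Codon 9 CGG (Arg): third position 4-fold.
Four-fold degenerate third positions: 4.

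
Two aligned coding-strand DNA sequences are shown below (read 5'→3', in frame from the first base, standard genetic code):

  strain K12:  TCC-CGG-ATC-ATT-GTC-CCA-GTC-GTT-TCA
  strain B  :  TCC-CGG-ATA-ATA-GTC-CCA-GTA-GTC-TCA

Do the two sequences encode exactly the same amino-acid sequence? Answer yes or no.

Codon 1: TCC Ser / TCC Ser — identical.
Codon 2: CGG Arg / CGG Arg — identical.
Codon 3: ATC Ile / ATA Ile — synonymous.
Codon 4: ATT Ile / ATA Ile — synonymous.
Codon 5: GTC Val / GTC Val — identical.
Codon 6: CCA Pro / CCA Pro — identical.
Codon 7: GTC Val / GTA Val — synonymous.
Codon 8: GTT Val / GTC Val — synonymous.
Codon 9: TCA Ser / TCA Ser — identical.
Nonsynonymous differences: 0 → same protein.

yes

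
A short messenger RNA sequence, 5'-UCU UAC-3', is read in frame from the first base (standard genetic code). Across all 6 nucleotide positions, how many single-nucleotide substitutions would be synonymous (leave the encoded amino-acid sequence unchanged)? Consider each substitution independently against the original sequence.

Codon 1 (UCU, Ser): 3 synonymous substitutions.
Codon 2 (UAC, Tyr): 1 synonymous substitution.
Total: 3 + 1 = 4.

4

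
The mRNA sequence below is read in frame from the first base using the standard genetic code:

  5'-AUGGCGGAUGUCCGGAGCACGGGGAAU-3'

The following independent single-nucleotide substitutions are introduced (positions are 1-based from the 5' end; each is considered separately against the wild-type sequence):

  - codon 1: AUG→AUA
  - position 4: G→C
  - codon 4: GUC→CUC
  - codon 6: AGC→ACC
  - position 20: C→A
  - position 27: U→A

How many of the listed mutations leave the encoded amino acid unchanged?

0

Codon 1: AUG (Met) → AUA (Ile) — missense.
Codon 2: GCG (Ala) → CCG (Pro) — missense.
Codon 4: GUC (Val) → CUC (Leu) — missense.
Codon 6: AGC (Ser) → ACC (Thr) — missense.
Codon 7: ACG (Thr) → AAG (Lys) — missense.
Codon 9: AAU (Asn) → AAA (Lys) — missense.
Synonymous: 0 of 6.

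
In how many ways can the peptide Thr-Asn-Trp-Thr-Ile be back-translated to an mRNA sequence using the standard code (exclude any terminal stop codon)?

96

Thr: 4 codons.
Asn: 2 codons.
Trp: 1 codon.
Thr: 4 codons.
Ile: 3 codons.
4 × 2 × 1 × 4 × 3 = 96.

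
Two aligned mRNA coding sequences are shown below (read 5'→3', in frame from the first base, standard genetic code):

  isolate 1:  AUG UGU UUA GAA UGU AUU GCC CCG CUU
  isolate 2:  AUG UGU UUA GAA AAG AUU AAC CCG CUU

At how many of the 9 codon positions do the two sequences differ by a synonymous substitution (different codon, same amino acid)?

0

Codon 1: AUG Met / AUG Met — identical.
Codon 2: UGU Cys / UGU Cys — identical.
Codon 3: UUA Leu / UUA Leu — identical.
Codon 4: GAA Glu / GAA Glu — identical.
Codon 5: UGU Cys / AAG Lys — nonsynonymous.
Codon 6: AUU Ile / AUU Ile — identical.
Codon 7: GCC Ala / AAC Asn — nonsynonymous.
Codon 8: CCG Pro / CCG Pro — identical.
Codon 9: CUU Leu / CUU Leu — identical.
Synonymous differences: 0.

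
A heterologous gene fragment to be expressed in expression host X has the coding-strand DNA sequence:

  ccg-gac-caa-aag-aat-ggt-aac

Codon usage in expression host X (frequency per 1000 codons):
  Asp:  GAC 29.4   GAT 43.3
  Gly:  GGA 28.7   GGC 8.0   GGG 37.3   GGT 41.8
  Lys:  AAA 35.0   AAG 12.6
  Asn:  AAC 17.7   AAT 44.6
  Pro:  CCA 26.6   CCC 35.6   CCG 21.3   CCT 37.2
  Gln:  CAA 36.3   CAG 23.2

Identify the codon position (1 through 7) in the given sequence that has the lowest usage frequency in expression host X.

4

Codon 1 CCG (Pro): 21.3 per 1000.
Codon 2 GAC (Asp): 29.4 per 1000.
Codon 3 CAA (Gln): 36.3 per 1000.
Codon 4 AAG (Lys): 12.6 per 1000.
Codon 5 AAT (Asn): 44.6 per 1000.
Codon 6 GGT (Gly): 41.8 per 1000.
Codon 7 AAC (Asn): 17.7 per 1000.
Lowest frequency is 12.6 at codon 4.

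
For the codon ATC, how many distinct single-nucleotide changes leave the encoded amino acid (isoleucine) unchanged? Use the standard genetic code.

Position 1: none → 0 synonymous.
Position 2: none → 0 synonymous.
Position 3: ATT, ATA → 2 synonymous.
Total: 0 + 0 + 2 = 2.

2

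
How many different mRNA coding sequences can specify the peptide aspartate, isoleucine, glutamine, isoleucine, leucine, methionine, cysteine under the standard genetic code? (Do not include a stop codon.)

432

Asp: 2 codons.
Ile: 3 codons.
Gln: 2 codons.
Ile: 3 codons.
Leu: 6 codons.
Met: 1 codon.
Cys: 2 codons.
2 × 3 × 2 × 3 × 6 × 1 × 2 = 432.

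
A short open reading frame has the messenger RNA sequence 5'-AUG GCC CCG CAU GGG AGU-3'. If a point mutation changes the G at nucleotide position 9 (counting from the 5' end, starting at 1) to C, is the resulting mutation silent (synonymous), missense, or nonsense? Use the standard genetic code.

silent

Position 9 falls in codon 3: CCG → Pro.
After the substitution the codon is CCC → Pro.
Both encode Pro, so the change is synonymous.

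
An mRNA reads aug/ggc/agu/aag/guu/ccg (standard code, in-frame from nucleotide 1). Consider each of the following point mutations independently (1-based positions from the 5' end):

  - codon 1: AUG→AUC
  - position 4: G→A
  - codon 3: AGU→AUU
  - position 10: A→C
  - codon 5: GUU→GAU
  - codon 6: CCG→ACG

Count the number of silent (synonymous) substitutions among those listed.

0

Codon 1: AUG (Met) → AUC (Ile) — missense.
Codon 2: GGC (Gly) → AGC (Ser) — missense.
Codon 3: AGU (Ser) → AUU (Ile) — missense.
Codon 4: AAG (Lys) → CAG (Gln) — missense.
Codon 5: GUU (Val) → GAU (Asp) — missense.
Codon 6: CCG (Pro) → ACG (Thr) — missense.
Synonymous: 0 of 6.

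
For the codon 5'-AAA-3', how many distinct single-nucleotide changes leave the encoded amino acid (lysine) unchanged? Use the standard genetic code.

1

Position 1: none → 0 synonymous.
Position 2: none → 0 synonymous.
Position 3: AAG → 1 synonymous.
Total: 0 + 0 + 1 = 1.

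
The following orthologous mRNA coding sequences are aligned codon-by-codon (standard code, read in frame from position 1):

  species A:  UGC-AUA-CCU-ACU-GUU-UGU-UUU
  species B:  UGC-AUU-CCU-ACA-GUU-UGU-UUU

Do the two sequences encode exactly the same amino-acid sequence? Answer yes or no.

Codon 1: UGC Cys / UGC Cys — identical.
Codon 2: AUA Ile / AUU Ile — synonymous.
Codon 3: CCU Pro / CCU Pro — identical.
Codon 4: ACU Thr / ACA Thr — synonymous.
Codon 5: GUU Val / GUU Val — identical.
Codon 6: UGU Cys / UGU Cys — identical.
Codon 7: UUU Phe / UUU Phe — identical.
Nonsynonymous differences: 0 → same protein.

yes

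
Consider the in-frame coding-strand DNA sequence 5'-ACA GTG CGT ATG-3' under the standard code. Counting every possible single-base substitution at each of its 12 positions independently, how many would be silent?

Codon 1 (ACA, Thr): 3 synonymous substitutions.
Codon 2 (GTG, Val): 3 synonymous substitutions.
Codon 3 (CGT, Arg): 3 synonymous substitutions.
Codon 4 (ATG, Met): 0 synonymous substitutions.
Total: 3 + 3 + 3 + 0 = 9.

9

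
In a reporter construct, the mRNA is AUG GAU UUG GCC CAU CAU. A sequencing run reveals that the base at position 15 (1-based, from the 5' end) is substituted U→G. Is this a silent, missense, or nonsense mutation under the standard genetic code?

missense

Position 15 falls in codon 5: CAU → His.
After the substitution the codon is CAG → Gln.
His ≠ Gln, so this is a missense mutation.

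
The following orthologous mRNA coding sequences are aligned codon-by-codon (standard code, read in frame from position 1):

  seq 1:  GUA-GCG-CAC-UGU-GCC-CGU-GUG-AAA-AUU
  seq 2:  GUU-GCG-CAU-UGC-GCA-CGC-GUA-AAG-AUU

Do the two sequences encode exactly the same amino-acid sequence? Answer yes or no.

yes

Codon 1: GUA Val / GUU Val — synonymous.
Codon 2: GCG Ala / GCG Ala — identical.
Codon 3: CAC His / CAU His — synonymous.
Codon 4: UGU Cys / UGC Cys — synonymous.
Codon 5: GCC Ala / GCA Ala — synonymous.
Codon 6: CGU Arg / CGC Arg — synonymous.
Codon 7: GUG Val / GUA Val — synonymous.
Codon 8: AAA Lys / AAG Lys — synonymous.
Codon 9: AUU Ile / AUU Ile — identical.
Nonsynonymous differences: 0 → same protein.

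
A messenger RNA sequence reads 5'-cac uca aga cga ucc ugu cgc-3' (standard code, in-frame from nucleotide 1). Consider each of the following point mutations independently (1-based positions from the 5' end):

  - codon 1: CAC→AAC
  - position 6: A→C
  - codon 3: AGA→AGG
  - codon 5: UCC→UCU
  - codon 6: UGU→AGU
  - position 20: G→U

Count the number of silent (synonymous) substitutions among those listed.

3

Codon 1: CAC (His) → AAC (Asn) — missense.
Codon 2: UCA (Ser) → UCC (Ser) — synonymous.
Codon 3: AGA (Arg) → AGG (Arg) — synonymous.
Codon 5: UCC (Ser) → UCU (Ser) — synonymous.
Codon 6: UGU (Cys) → AGU (Ser) — missense.
Codon 7: CGC (Arg) → CUC (Leu) — missense.
Synonymous: 3 of 6.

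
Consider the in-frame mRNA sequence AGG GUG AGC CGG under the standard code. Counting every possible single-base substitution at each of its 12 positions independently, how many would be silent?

10

Codon 1 (AGG, Arg): 2 synonymous substitutions.
Codon 2 (GUG, Val): 3 synonymous substitutions.
Codon 3 (AGC, Ser): 1 synonymous substitution.
Codon 4 (CGG, Arg): 4 synonymous substitutions.
Total: 2 + 3 + 1 + 4 = 10.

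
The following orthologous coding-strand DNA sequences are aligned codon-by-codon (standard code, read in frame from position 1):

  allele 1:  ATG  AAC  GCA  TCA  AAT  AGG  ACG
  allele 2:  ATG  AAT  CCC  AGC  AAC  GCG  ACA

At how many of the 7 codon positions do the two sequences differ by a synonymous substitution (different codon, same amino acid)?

Codon 1: ATG Met / ATG Met — identical.
Codon 2: AAC Asn / AAT Asn — synonymous.
Codon 3: GCA Ala / CCC Pro — nonsynonymous.
Codon 4: TCA Ser / AGC Ser — synonymous.
Codon 5: AAT Asn / AAC Asn — synonymous.
Codon 6: AGG Arg / GCG Ala — nonsynonymous.
Codon 7: ACG Thr / ACA Thr — synonymous.
Synonymous differences: 4.

4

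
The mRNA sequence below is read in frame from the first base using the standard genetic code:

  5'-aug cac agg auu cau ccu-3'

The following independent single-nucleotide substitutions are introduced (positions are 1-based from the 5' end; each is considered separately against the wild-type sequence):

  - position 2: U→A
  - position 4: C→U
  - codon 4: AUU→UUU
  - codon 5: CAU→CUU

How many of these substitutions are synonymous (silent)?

0

Codon 1: AUG (Met) → AAG (Lys) — missense.
Codon 2: CAC (His) → UAC (Tyr) — missense.
Codon 4: AUU (Ile) → UUU (Phe) — missense.
Codon 5: CAU (His) → CUU (Leu) — missense.
Synonymous: 0 of 4.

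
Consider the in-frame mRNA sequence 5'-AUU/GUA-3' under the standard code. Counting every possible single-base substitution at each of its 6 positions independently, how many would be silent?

Codon 1 (AUU, Ile): 2 synonymous substitutions.
Codon 2 (GUA, Val): 3 synonymous substitutions.
Total: 2 + 3 = 5.

5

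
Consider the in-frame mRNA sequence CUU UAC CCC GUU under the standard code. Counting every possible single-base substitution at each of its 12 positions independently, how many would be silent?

Codon 1 (CUU, Leu): 3 synonymous substitutions.
Codon 2 (UAC, Tyr): 1 synonymous substitution.
Codon 3 (CCC, Pro): 3 synonymous substitutions.
Codon 4 (GUU, Val): 3 synonymous substitutions.
Total: 3 + 1 + 3 + 3 = 10.

10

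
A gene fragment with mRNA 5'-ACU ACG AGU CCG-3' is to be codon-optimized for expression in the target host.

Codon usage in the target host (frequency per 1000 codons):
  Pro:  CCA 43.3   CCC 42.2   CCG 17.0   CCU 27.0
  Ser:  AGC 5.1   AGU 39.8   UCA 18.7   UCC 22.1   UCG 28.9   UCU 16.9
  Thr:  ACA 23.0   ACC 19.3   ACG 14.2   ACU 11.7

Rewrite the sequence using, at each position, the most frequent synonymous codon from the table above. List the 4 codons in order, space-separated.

Codon 1 (Thr): best is ACA at 23.0.
Codon 2 (Thr): best is ACA at 23.0.
Codon 3 (Ser): best is AGU at 39.8.
Codon 4 (Pro): best is CCA at 43.3.

ACA ACA AGU CCA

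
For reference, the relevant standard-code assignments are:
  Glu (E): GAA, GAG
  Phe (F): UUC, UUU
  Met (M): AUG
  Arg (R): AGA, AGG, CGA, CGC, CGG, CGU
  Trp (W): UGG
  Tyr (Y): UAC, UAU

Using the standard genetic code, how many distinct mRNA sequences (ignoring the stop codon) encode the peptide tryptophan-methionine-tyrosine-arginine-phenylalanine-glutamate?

48

Trp: 1 codon.
Met: 1 codon.
Tyr: 2 codons.
Arg: 6 codons.
Phe: 2 codons.
Glu: 2 codons.
1 × 1 × 2 × 6 × 2 × 2 = 48.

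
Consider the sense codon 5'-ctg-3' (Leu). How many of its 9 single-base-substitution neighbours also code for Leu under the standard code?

4

Position 1: TTG → 1 synonymous.
Position 2: none → 0 synonymous.
Position 3: CTT, CTC, CTA → 3 synonymous.
Total: 1 + 0 + 3 = 4.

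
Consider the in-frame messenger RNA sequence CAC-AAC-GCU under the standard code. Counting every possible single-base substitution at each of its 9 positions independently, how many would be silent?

5

Codon 1 (CAC, His): 1 synonymous substitution.
Codon 2 (AAC, Asn): 1 synonymous substitution.
Codon 3 (GCU, Ala): 3 synonymous substitutions.
Total: 1 + 1 + 3 = 5.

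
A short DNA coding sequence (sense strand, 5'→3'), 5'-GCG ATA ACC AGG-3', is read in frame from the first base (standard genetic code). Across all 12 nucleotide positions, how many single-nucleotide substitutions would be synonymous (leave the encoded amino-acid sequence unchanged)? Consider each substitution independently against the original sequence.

Codon 1 (GCG, Ala): 3 synonymous substitutions.
Codon 2 (ATA, Ile): 2 synonymous substitutions.
Codon 3 (ACC, Thr): 3 synonymous substitutions.
Codon 4 (AGG, Arg): 2 synonymous substitutions.
Total: 3 + 2 + 3 + 2 = 10.

10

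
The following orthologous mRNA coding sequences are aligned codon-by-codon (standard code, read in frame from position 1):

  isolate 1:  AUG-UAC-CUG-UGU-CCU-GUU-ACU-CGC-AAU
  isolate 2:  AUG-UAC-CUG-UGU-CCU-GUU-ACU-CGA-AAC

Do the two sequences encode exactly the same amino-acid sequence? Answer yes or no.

Codon 1: AUG Met / AUG Met — identical.
Codon 2: UAC Tyr / UAC Tyr — identical.
Codon 3: CUG Leu / CUG Leu — identical.
Codon 4: UGU Cys / UGU Cys — identical.
Codon 5: CCU Pro / CCU Pro — identical.
Codon 6: GUU Val / GUU Val — identical.
Codon 7: ACU Thr / ACU Thr — identical.
Codon 8: CGC Arg / CGA Arg — synonymous.
Codon 9: AAU Asn / AAC Asn — synonymous.
Nonsynonymous differences: 0 → same protein.

yes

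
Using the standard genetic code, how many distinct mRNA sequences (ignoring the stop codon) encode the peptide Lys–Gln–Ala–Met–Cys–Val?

128

Lys: 2 codons.
Gln: 2 codons.
Ala: 4 codons.
Met: 1 codon.
Cys: 2 codons.
Val: 4 codons.
2 × 2 × 4 × 1 × 2 × 4 = 128.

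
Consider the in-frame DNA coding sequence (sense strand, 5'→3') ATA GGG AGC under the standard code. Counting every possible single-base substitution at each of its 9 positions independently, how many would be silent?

Codon 1 (ATA, Ile): 2 synonymous substitutions.
Codon 2 (GGG, Gly): 3 synonymous substitutions.
Codon 3 (AGC, Ser): 1 synonymous substitution.
Total: 2 + 3 + 1 = 6.

6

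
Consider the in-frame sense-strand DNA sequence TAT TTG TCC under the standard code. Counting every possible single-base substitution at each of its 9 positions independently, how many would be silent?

6

Codon 1 (TAT, Tyr): 1 synonymous substitution.
Codon 2 (TTG, Leu): 2 synonymous substitutions.
Codon 3 (TCC, Ser): 3 synonymous substitutions.
Total: 1 + 2 + 3 = 6.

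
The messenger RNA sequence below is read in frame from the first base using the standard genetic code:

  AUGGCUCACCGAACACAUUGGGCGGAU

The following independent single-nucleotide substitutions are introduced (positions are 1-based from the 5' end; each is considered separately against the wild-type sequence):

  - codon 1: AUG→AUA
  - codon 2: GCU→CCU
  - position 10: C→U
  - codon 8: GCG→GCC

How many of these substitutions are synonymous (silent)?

Codon 1: AUG (Met) → AUA (Ile) — missense.
Codon 2: GCU (Ala) → CCU (Pro) — missense.
Codon 4: CGA (Arg) → UGA (Stop) — nonsense.
Codon 8: GCG (Ala) → GCC (Ala) — synonymous.
Synonymous: 1 of 4.

1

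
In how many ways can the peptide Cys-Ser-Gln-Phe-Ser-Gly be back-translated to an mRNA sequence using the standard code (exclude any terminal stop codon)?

1152

Cys: 2 codons.
Ser: 6 codons.
Gln: 2 codons.
Phe: 2 codons.
Ser: 6 codons.
Gly: 4 codons.
2 × 6 × 2 × 2 × 6 × 4 = 1152.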